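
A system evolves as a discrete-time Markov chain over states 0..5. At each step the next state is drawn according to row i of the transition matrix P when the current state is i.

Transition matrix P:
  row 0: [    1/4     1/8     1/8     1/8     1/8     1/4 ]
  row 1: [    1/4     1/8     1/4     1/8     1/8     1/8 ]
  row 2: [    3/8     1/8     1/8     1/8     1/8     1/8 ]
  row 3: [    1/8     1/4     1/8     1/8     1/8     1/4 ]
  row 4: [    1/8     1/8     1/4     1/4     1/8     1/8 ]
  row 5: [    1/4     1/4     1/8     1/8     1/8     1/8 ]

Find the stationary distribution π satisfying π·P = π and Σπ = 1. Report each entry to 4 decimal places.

π = [0.2369, 0.1641, 0.1611, 0.1406, 0.1250, 0.1722]

Balance equations π_j = Σ_i π_i·P[i][j]:
  π_0 = 1/4·π_0 + 1/4·π_1 + 3/8·π_2 + 1/8·π_3 + 1/8·π_4 + 1/4·π_5
  π_1 = 1/8·π_0 + 1/8·π_1 + 1/8·π_2 + 1/4·π_3 + 1/8·π_4 + 1/4·π_5
  π_2 = 1/8·π_0 + 1/4·π_1 + 1/8·π_2 + 1/8·π_3 + 1/4·π_4 + 1/8·π_5
  π_3 = 1/8·π_0 + 1/8·π_1 + 1/8·π_2 + 1/8·π_3 + 1/4·π_4 + 1/8·π_5
  π_4 = 1/8·π_0 + 1/8·π_1 + 1/8·π_2 + 1/8·π_3 + 1/8·π_4 + 1/8·π_5
  normalize: π_0 + π_1 + π_2 + π_3 + π_4 + π_5 = 1
Solving the linear system gives exactly π = [2957/12480, 32/195, 2011/12480, 9/64, 1/8, 2149/12480].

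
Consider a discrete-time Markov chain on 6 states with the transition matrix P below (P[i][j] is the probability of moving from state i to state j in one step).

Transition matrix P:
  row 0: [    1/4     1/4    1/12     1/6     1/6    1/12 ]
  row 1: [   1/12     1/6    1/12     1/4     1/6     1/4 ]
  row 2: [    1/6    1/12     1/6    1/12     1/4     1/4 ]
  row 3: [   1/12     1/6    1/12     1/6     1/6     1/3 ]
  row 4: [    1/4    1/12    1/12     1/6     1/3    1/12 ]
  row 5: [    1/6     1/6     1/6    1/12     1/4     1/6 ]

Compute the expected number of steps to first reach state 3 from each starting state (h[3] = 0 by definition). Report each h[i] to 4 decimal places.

h = [6.2331, 5.8578, 6.9979, 0.0000, 6.3081, 6.9102]

First-step conditioning: h[3] = 0; for i ≠ 3, h[i] = 1 + Σ_k P[i][k]·h[k].
  h[0] = 1 + 1/4·h[0] + 1/4·h[1] + 1/12·h[2] + 1/6·h[4] + 1/12·h[5]
  h[1] = 1 + 1/12·h[0] + 1/6·h[1] + 1/12·h[2] + 1/6·h[4] + 1/4·h[5]
  h[2] = 1 + 1/6·h[0] + 1/12·h[1] + 1/6·h[2] + 1/4·h[4] + 1/4·h[5]
  h[4] = 1 + 1/4·h[0] + 1/12·h[1] + 1/12·h[2] + 1/3·h[4] + 1/12·h[5]
  h[5] = 1 + 1/6·h[0] + 1/6·h[1] + 1/6·h[2] + 1/4·h[4] + 1/6·h[5]
Solving the 5×5 linear system over states ≠ 3 gives exactly h = [23667/3797, 22242/3797, 26571/3797, 0, 23952/3797, 26238/3797] (h[3] = 0 is the target).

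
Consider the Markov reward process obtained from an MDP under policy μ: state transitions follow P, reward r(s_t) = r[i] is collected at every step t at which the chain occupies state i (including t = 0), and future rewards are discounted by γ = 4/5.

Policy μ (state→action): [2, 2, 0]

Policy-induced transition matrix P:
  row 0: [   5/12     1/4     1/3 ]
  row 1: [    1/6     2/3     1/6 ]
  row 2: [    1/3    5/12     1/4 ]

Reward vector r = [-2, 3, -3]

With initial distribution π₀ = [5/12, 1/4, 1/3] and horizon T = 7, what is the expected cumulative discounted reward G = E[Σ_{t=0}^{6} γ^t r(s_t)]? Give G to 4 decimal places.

t=0: π = [0.4167, 0.2500, 0.3333], E[r] = -1.0833, γ^t·E[r] = -1.083333, running G = -1.083333
t=1: π = [0.3264, 0.4097, 0.2639], E[r] = -0.2153, γ^t·E[r] = -0.172222, running G = -1.255556
t=2: π = [0.2922, 0.4647, 0.2431], E[r] = 0.0804, γ^t·E[r] = 0.051481, running G = -1.204074
t=3: π = [0.2802, 0.4841, 0.2356], E[r] = 0.1850, γ^t·E[r] = 0.094741, running G = -1.109333
t=4: π = [0.2760, 0.4910, 0.2330], E[r] = 0.2220, γ^t·E[r] = 0.090915, running G = -1.018418
t=5: π = [0.2745, 0.4934, 0.2321], E[r] = 0.2350, γ^t·E[r] = 0.077003, running G = -0.941415
t=6: π = [0.2740, 0.4943, 0.2318], E[r] = 0.2396, γ^t·E[r] = 0.062808, running G = -0.878607

G = -0.8786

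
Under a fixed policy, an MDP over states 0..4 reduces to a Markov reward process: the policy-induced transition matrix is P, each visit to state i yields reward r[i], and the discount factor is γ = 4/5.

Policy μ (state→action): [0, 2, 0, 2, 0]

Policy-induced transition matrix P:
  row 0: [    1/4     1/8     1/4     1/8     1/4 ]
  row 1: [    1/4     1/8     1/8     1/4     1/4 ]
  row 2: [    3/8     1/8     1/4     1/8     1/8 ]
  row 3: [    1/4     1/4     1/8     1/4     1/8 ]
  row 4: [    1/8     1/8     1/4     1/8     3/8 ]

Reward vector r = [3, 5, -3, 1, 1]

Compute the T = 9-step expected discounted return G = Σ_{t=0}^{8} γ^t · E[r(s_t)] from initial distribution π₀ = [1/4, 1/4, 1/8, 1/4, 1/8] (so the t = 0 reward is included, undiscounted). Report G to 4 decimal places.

t=0: π = [0.2500, 0.2500, 0.1250, 0.2500, 0.1250], E[r] = 2.0000, γ^t·E[r] = 2.000000, running G = 2.000000
t=1: π = [0.2500, 0.1563, 0.1875, 0.1875, 0.2188], E[r] = 1.3750, γ^t·E[r] = 1.100000, running G = 3.100000
t=2: π = [0.2461, 0.1484, 0.2070, 0.1680, 0.2305], E[r] = 1.2578, γ^t·E[r] = 0.805000, running G = 3.905000
t=3: π = [0.2471, 0.1460, 0.2104, 0.1646, 0.2319], E[r] = 1.2363, γ^t·E[r] = 0.633000, running G = 4.538000
t=4: π = [0.2473, 0.1456, 0.2112, 0.1638, 0.2321], E[r] = 1.2322, γ^t·E[r] = 0.504700, running G = 5.042700
t=5: π = [0.2474, 0.1455, 0.2113, 0.1637, 0.2321], E[r] = 1.2314, γ^t·E[r] = 0.403495, running G = 5.446195
t=6: π = [0.2474, 0.1455, 0.2114, 0.1636, 0.2321], E[r] = 1.2312, γ^t·E[r] = 0.322754, running G = 5.768949
t=7: π = [0.2474, 0.1455, 0.2114, 0.1636, 0.2321], E[r] = 1.2312, γ^t·E[r] = 0.258197, running G = 6.027146
t=8: π = [0.2474, 0.1455, 0.2114, 0.1636, 0.2321], E[r] = 1.2312, γ^t·E[r] = 0.206556, running G = 6.233702

G = 6.2337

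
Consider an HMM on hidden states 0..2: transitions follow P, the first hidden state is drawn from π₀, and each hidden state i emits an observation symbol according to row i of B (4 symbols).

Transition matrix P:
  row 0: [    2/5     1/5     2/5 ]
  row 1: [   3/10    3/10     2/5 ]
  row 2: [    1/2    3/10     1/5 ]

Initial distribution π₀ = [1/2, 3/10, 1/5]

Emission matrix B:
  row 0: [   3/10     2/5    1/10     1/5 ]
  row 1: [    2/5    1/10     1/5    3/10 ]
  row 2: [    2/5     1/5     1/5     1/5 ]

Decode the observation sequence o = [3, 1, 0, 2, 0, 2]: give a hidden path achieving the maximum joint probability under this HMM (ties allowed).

path = [0, 0, 0, 2, 0, 2]

t=0: δ = [1.000e-01, 9.000e-02, 4.000e-02]  (obs o_0=3)
t=1: δ = [1.600e-02, 2.700e-03, 8.000e-03]  ψ = [0, 1, 0]  (obs o_1=1)
t=2: δ = [1.920e-03, 1.280e-03, 2.560e-03]  ψ = [0, 0, 0]  (obs o_2=0)
t=3: δ = [1.280e-04, 1.536e-04, 1.536e-04]  ψ = [2, 2, 0]  (obs o_3=2)
t=4: δ = [2.304e-05, 1.843e-05, 2.458e-05]  ψ = [2, 1, 1]  (obs o_4=0)
t=5: δ = [1.229e-06, 1.475e-06, 1.843e-06]  ψ = [2, 2, 0]  (obs o_5=2)
backtrack: best end state = 2; path = [0, 0, 0, 2, 0, 2]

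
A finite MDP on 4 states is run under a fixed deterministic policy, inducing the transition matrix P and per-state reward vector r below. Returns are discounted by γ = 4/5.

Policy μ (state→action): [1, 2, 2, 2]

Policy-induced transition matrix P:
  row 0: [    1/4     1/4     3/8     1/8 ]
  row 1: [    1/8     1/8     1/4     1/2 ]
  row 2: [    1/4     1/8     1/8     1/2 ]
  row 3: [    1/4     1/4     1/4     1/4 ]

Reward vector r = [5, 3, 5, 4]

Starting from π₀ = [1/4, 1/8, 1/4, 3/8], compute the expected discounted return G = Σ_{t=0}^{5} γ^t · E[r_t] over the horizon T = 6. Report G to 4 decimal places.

G = 15.8834

t=0: π = [0.2500, 0.1250, 0.2500, 0.3750], E[r] = 4.3750, γ^t·E[r] = 4.375000, running G = 4.375000
t=1: π = [0.2344, 0.2031, 0.2500, 0.3125], E[r] = 4.2813, γ^t·E[r] = 3.425000, running G = 7.800000
t=2: π = [0.2246, 0.1934, 0.2480, 0.3340], E[r] = 4.2793, γ^t·E[r] = 2.738750, running G = 10.538750
t=3: π = [0.2258, 0.1948, 0.2471, 0.3323], E[r] = 4.2781, γ^t·E[r] = 2.190375, running G = 12.729125
t=4: π = [0.2256, 0.1948, 0.2473, 0.3322], E[r] = 4.2782, γ^t·E[r] = 1.752363, running G = 14.481488
t=5: π = [0.2257, 0.1947, 0.2473, 0.3323], E[r] = 4.2782, γ^t·E[r] = 1.401883, running G = 15.883370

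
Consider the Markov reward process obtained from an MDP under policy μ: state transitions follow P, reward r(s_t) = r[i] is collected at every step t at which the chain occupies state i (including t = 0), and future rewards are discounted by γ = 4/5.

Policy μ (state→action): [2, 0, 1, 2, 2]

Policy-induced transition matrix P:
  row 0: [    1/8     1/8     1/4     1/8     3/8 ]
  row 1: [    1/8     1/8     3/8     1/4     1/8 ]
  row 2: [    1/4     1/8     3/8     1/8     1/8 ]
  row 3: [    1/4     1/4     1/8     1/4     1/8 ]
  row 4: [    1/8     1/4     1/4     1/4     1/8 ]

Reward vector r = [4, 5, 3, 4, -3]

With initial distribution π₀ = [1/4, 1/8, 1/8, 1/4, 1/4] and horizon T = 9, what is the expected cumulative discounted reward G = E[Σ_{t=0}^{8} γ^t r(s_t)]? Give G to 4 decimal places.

G = 11.1742

t=0: π = [0.2500, 0.1250, 0.1250, 0.2500, 0.2500], E[r] = 2.2500, γ^t·E[r] = 2.250000, running G = 2.250000
t=1: π = [0.1719, 0.1875, 0.2500, 0.2031, 0.1875], E[r] = 2.6250, γ^t·E[r] = 2.100000, running G = 4.350000
t=2: π = [0.1816, 0.1738, 0.2793, 0.1973, 0.1680], E[r] = 2.7188, γ^t·E[r] = 1.740000, running G = 6.090000
t=3: π = [0.1846, 0.1707, 0.2820, 0.1924, 0.1704], E[r] = 2.6958, γ^t·E[r] = 1.380250, running G = 7.470250
t=4: π = [0.1843, 0.1703, 0.2825, 0.1917, 0.1711], E[r] = 2.6898, γ^t·E[r] = 1.101750, running G = 8.572000
t=5: π = [0.1843, 0.1704, 0.2826, 0.1916, 0.1711], E[r] = 2.6902, γ^t·E[r] = 0.881520, running G = 9.453520
t=6: π = [0.1843, 0.1703, 0.2827, 0.1916, 0.1711], E[r] = 2.6902, γ^t·E[r] = 0.705216, running G = 10.158736
t=7: π = [0.1843, 0.1703, 0.2827, 0.1916, 0.1711], E[r] = 2.6902, γ^t·E[r] = 0.564168, running G = 10.722904
t=8: π = [0.1843, 0.1703, 0.2827, 0.1916, 0.1711], E[r] = 2.6902, γ^t·E[r] = 0.451334, running G = 11.174239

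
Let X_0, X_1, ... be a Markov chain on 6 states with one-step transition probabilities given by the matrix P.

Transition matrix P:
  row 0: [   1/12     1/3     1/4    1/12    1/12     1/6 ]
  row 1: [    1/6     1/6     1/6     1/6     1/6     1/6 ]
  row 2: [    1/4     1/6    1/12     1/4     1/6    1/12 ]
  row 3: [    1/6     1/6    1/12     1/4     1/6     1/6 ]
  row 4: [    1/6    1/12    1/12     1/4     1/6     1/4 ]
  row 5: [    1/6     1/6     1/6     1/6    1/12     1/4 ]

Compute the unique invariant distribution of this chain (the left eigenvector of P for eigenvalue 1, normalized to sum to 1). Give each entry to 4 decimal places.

π = [0.1647, 0.1826, 0.1411, 0.1922, 0.1378, 0.1815]

Balance equations π_j = Σ_i π_i·P[i][j]:
  π_0 = 1/12·π_0 + 1/6·π_1 + 1/4·π_2 + 1/6·π_3 + 1/6·π_4 + 1/6·π_5
  π_1 = 1/3·π_0 + 1/6·π_1 + 1/6·π_2 + 1/6·π_3 + 1/12·π_4 + 1/6·π_5
  π_2 = 1/4·π_0 + 1/6·π_1 + 1/12·π_2 + 1/12·π_3 + 1/12·π_4 + 1/6·π_5
  π_3 = 1/12·π_0 + 1/6·π_1 + 1/4·π_2 + 1/4·π_3 + 1/4·π_4 + 1/6·π_5
  π_4 = 1/12·π_0 + 1/6·π_1 + 1/6·π_2 + 1/6·π_3 + 1/6·π_4 + 1/12·π_5
  normalize: π_0 + π_1 + π_2 + π_3 + π_4 + π_5 = 1
Solving the linear system gives exactly π = [10187/61851, 11296/61851, 8729/61851, 11888/61851, 8524/61851, 11227/61851].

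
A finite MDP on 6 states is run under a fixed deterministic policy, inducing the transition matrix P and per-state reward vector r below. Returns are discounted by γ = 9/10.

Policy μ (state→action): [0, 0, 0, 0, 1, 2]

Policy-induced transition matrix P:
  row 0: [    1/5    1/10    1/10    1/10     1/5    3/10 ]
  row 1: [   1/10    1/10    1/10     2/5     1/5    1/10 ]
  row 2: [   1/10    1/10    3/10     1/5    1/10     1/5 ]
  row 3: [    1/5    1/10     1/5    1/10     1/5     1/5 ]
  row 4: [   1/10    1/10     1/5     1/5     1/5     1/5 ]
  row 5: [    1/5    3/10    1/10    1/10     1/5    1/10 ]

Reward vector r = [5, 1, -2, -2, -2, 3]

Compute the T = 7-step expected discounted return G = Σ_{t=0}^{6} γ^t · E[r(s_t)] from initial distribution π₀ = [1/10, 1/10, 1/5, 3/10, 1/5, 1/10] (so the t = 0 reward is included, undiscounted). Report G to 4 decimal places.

t=0: π = [0.1000, 0.1000, 0.2000, 0.3000, 0.2000, 0.1000], E[r] = -0.5000, γ^t·E[r] = -0.500000, running G = -0.500000
t=1: π = [0.1500, 0.1200, 0.1900, 0.1700, 0.1800, 0.1900], E[r] = 0.3600, γ^t·E[r] = 0.324000, running G = -0.176000
t=2: π = [0.1510, 0.1380, 0.1730, 0.1730, 0.1810, 0.1840], E[r] = 0.3910, γ^t·E[r] = 0.316710, running G = 0.140710
t=3: π = [0.1508, 0.1368, 0.1700, 0.1768, 0.1827, 0.1829], E[r] = 0.3805, γ^t·E[r] = 0.277385, running G = 0.418095
t=4: π = [0.1511, 0.1366, 0.1700, 0.1763, 0.1830, 0.1831], E[r] = 0.3826, γ^t·E[r] = 0.251050, running G = 0.669145
t=5: π = [0.1510, 0.1366, 0.1699, 0.1763, 0.1830, 0.1831], E[r] = 0.3829, γ^t·E[r] = 0.226084, running G = 0.895228
t=6: π = [0.1510, 0.1366, 0.1699, 0.1763, 0.1830, 0.1831], E[r] = 0.3828, γ^t·E[r] = 0.203458, running G = 1.098687

G = 1.0987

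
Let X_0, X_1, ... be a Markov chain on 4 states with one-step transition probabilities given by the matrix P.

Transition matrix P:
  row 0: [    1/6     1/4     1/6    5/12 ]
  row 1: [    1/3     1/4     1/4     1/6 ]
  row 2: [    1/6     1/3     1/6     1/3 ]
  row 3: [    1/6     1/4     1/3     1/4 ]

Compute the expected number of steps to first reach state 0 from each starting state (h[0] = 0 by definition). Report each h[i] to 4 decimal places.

h = [0.0000, 3.9349, 4.6605, 4.7163]

First-step conditioning: h[0] = 0; for i ≠ 0, h[i] = 1 + Σ_k P[i][k]·h[k].
  h[1] = 1 + 1/4·h[1] + 1/4·h[2] + 1/6·h[3]
  h[2] = 1 + 1/3·h[1] + 1/6·h[2] + 1/3·h[3]
  h[3] = 1 + 1/4·h[1] + 1/3·h[2] + 1/4·h[3]
Solving the 3×3 linear system over states ≠ 0 gives exactly h = [0, 846/215, 1002/215, 1014/215] (h[0] = 0 is the target).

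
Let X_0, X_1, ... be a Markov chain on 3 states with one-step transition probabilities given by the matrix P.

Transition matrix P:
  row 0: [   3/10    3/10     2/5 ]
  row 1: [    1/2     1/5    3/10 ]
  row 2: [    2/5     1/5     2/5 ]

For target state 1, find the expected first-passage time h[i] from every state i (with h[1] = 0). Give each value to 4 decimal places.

First-step conditioning: h[1] = 0; for i ≠ 1, h[i] = 1 + Σ_k P[i][k]·h[k].
  h[0] = 1 + 3/10·h[0] + 2/5·h[2]
  h[2] = 1 + 2/5·h[0] + 2/5·h[2]
Solving the 2×2 linear system over states ≠ 1 gives exactly h = [50/13, 0, 55/13] (h[1] = 0 is the target).

h = [3.8462, 0.0000, 4.2308]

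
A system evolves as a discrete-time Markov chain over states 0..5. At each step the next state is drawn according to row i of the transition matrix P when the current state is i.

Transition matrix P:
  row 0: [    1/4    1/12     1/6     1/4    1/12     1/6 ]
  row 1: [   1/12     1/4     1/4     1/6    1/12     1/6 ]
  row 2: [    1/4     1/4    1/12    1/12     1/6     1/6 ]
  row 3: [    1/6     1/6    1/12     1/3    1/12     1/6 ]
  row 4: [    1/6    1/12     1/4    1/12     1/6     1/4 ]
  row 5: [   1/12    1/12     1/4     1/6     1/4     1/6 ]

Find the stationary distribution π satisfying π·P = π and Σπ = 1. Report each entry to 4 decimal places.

π = [0.1676, 0.1537, 0.1758, 0.1852, 0.1393, 0.1783]

Balance equations π_j = Σ_i π_i·P[i][j]:
  π_0 = 1/4·π_0 + 1/12·π_1 + 1/4·π_2 + 1/6·π_3 + 1/6·π_4 + 1/12·π_5
  π_1 = 1/12·π_0 + 1/4·π_1 + 1/4·π_2 + 1/6·π_3 + 1/12·π_4 + 1/12·π_5
  π_2 = 1/6·π_0 + 1/4·π_1 + 1/12·π_2 + 1/12·π_3 + 1/4·π_4 + 1/4·π_5
  π_3 = 1/4·π_0 + 1/6·π_1 + 1/12·π_2 + 1/3·π_3 + 1/12·π_4 + 1/6·π_5
  π_4 = 1/12·π_0 + 1/12·π_1 + 1/6·π_2 + 1/12·π_3 + 1/6·π_4 + 1/4·π_5
  normalize: π_0 + π_1 + π_2 + π_3 + π_4 + π_5 = 1
Solving the linear system gives exactly π = [15125/90231, 13868/90231, 5289/30077, 16715/90231, 4190/30077, 5362/30077].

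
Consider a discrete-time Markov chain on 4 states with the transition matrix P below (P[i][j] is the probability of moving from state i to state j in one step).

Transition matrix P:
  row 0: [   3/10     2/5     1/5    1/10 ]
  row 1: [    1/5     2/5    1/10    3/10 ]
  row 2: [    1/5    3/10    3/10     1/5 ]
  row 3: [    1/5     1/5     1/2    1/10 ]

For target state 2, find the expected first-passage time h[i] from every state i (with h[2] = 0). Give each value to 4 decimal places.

h = [4.6429, 4.8214, 0.0000, 3.2143]

First-step conditioning: h[2] = 0; for i ≠ 2, h[i] = 1 + Σ_k P[i][k]·h[k].
  h[0] = 1 + 3/10·h[0] + 2/5·h[1] + 1/10·h[3]
  h[1] = 1 + 1/5·h[0] + 2/5·h[1] + 3/10·h[3]
  h[3] = 1 + 1/5·h[0] + 1/5·h[1] + 1/10·h[3]
Solving the 3×3 linear system over states ≠ 2 gives exactly h = [65/14, 135/28, 0, 45/14] (h[2] = 0 is the target).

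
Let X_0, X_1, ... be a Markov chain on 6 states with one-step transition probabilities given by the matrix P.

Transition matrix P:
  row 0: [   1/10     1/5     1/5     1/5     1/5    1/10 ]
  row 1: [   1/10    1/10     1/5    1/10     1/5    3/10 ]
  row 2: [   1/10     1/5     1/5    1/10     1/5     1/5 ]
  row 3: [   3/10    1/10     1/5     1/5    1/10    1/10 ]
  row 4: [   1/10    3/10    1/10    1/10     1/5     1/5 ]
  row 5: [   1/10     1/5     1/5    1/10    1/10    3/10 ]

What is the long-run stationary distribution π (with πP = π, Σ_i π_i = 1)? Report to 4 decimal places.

Balance equations π_j = Σ_i π_i·P[i][j]:
  π_0 = 1/10·π_0 + 1/10·π_1 + 1/10·π_2 + 3/10·π_3 + 1/10·π_4 + 1/10·π_5
  π_1 = 1/5·π_0 + 1/10·π_1 + 1/5·π_2 + 1/10·π_3 + 3/10·π_4 + 1/5·π_5
  π_2 = 1/5·π_0 + 1/5·π_1 + 1/5·π_2 + 1/5·π_3 + 1/10·π_4 + 1/5·π_5
  π_3 = 1/5·π_0 + 1/10·π_1 + 1/10·π_2 + 1/5·π_3 + 1/10·π_4 + 1/10·π_5
  π_4 = 1/5·π_0 + 1/5·π_1 + 1/5·π_2 + 1/10·π_3 + 1/5·π_4 + 1/10·π_5
  normalize: π_0 + π_1 + π_2 + π_3 + π_4 + π_5 = 1
Solving the linear system gives exactly π = [1/8, 1471/7928, 727/3964, 1/8, 329/1982, 1705/7928].

π = [0.1250, 0.1855, 0.1834, 0.1250, 0.1660, 0.2151]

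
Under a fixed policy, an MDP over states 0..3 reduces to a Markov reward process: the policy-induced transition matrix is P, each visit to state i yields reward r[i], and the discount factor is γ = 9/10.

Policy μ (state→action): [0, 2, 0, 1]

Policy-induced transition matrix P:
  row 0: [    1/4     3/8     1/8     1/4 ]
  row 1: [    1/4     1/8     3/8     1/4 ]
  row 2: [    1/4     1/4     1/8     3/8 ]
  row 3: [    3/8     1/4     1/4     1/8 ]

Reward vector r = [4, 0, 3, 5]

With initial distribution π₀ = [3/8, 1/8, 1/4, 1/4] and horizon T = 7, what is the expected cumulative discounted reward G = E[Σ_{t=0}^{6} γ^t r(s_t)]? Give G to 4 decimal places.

t=0: π = [0.3750, 0.1250, 0.2500, 0.2500], E[r] = 3.5000, γ^t·E[r] = 3.500000, running G = 3.500000
t=1: π = [0.2813, 0.2813, 0.1875, 0.2500], E[r] = 2.9375, γ^t·E[r] = 2.643750, running G = 6.143750
t=2: π = [0.2813, 0.2500, 0.2266, 0.2422], E[r] = 3.0156, γ^t·E[r] = 2.442656, running G = 8.586406
t=3: π = [0.2803, 0.2539, 0.2178, 0.2480], E[r] = 3.0146, γ^t·E[r] = 2.197679, running G = 10.784085
t=4: π = [0.2810, 0.2533, 0.2195, 0.2462], E[r] = 3.0135, γ^t·E[r] = 1.977190, running G = 12.761275
t=5: π = [0.2808, 0.2535, 0.2191, 0.2467], E[r] = 3.0137, γ^t·E[r] = 1.779561, running G = 14.540836
t=6: π = [0.2808, 0.2534, 0.2192, 0.2466], E[r] = 3.0137, γ^t·E[r] = 1.601604, running G = 16.142440

G = 16.1424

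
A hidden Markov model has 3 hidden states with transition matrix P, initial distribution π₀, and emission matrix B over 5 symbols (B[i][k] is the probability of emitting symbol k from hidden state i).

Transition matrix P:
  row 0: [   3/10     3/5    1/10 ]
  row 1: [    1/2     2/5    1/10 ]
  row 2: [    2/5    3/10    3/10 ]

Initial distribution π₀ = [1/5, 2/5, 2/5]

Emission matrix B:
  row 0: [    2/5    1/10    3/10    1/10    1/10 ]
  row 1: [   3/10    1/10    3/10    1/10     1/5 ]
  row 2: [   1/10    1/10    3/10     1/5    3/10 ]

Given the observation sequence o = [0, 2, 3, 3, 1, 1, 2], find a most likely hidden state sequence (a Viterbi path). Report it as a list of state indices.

path = [1, 0, 1, 0, 1, 0, 1]

t=0: δ = [8.000e-02, 1.200e-01, 4.000e-02]  (obs o_0=0)
t=1: δ = [1.800e-02, 1.440e-02, 3.600e-03]  ψ = [1, 0, 1]  (obs o_1=2)
t=2: δ = [7.200e-04, 1.080e-03, 3.600e-04]  ψ = [1, 0, 0]  (obs o_2=3)
t=3: δ = [5.400e-05, 4.320e-05, 2.160e-05]  ψ = [1, 0, 1]  (obs o_3=3)
t=4: δ = [2.160e-06, 3.240e-06, 6.480e-07]  ψ = [1, 0, 2]  (obs o_4=1)
t=5: δ = [1.620e-07, 1.296e-07, 3.240e-08]  ψ = [1, 0, 1]  (obs o_5=1)
t=6: δ = [1.944e-08, 2.916e-08, 4.860e-09]  ψ = [1, 0, 0]  (obs o_6=2)
backtrack: best end state = 1; path = [1, 0, 1, 0, 1, 0, 1]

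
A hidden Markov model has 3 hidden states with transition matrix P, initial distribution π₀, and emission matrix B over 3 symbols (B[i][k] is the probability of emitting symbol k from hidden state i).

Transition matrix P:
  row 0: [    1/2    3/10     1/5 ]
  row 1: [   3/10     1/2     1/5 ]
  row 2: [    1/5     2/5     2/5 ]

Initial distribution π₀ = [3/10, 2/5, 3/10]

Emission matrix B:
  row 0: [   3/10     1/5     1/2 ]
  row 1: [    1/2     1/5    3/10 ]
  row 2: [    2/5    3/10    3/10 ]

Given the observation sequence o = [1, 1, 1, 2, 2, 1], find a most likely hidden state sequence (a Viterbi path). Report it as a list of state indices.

path = [0, 0, 0, 0, 0, 0]

t=0: δ = [6.000e-02, 8.000e-02, 9.000e-02]  (obs o_0=1)
t=1: δ = [6.000e-03, 8.000e-03, 1.080e-02]  ψ = [0, 1, 2]  (obs o_1=1)
t=2: δ = [6.000e-04, 8.640e-04, 1.296e-03]  ψ = [0, 2, 2]  (obs o_2=1)
t=3: δ = [1.500e-04, 1.555e-04, 1.555e-04]  ψ = [0, 2, 2]  (obs o_3=2)
t=4: δ = [3.750e-05, 2.333e-05, 1.866e-05]  ψ = [0, 1, 2]  (obs o_4=2)
t=5: δ = [3.750e-06, 2.333e-06, 2.250e-06]  ψ = [0, 1, 0]  (obs o_5=1)
backtrack: best end state = 0; path = [0, 0, 0, 0, 0, 0]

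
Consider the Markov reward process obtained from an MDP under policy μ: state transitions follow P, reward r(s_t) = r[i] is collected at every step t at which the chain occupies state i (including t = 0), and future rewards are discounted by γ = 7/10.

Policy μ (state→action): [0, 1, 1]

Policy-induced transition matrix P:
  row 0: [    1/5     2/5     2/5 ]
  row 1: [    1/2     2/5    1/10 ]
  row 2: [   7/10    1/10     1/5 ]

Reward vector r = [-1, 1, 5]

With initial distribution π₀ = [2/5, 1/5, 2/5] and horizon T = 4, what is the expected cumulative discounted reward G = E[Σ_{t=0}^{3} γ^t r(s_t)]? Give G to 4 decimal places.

t=0: π = [0.4000, 0.2000, 0.4000], E[r] = 1.8000, γ^t·E[r] = 1.800000, running G = 1.800000
t=1: π = [0.4600, 0.2800, 0.2600], E[r] = 1.1200, γ^t·E[r] = 0.784000, running G = 2.584000
t=2: π = [0.4140, 0.3220, 0.2640], E[r] = 1.2280, γ^t·E[r] = 0.601720, running G = 3.185720
t=3: π = [0.4286, 0.3208, 0.2506], E[r] = 1.1452, γ^t·E[r] = 0.392804, running G = 3.578524

G = 3.5785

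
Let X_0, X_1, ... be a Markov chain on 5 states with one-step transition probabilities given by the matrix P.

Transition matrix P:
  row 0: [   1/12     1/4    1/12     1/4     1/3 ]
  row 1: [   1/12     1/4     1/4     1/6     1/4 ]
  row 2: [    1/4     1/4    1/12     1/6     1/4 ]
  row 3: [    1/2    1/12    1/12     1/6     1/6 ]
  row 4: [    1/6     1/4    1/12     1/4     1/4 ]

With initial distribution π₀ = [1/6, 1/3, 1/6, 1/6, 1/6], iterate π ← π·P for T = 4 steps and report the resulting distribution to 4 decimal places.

t=0: π = [0.1667, 0.3333, 0.1667, 0.1667, 0.1667]
t=1: π = [0.1944, 0.2222, 0.1389, 0.1944, 0.2500]
t=2: π = [0.2083, 0.2176, 0.1204, 0.2037, 0.2500]
t=3: π = [0.2091, 0.2160, 0.1196, 0.2049, 0.2504]
t=4: π = [0.2095, 0.2159, 0.1193, 0.2050, 0.2504]

π = [0.2095, 0.2159, 0.1193, 0.2050, 0.2504]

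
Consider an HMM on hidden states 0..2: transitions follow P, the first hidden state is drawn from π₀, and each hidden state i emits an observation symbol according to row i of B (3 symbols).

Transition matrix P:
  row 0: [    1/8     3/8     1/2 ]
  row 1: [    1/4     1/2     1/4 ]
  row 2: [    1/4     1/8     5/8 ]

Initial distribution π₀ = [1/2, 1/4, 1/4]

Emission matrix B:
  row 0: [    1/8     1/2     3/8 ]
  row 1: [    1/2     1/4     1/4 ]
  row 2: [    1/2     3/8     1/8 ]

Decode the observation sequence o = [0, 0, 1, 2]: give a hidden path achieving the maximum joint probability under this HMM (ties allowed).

t=0: δ = [6.250e-02, 1.250e-01, 1.250e-01]  (obs o_0=0)
t=1: δ = [3.906e-03, 3.125e-02, 3.906e-02]  ψ = [1, 1, 2]  (obs o_1=0)
t=2: δ = [4.883e-03, 3.906e-03, 9.155e-03]  ψ = [2, 1, 2]  (obs o_2=1)
t=3: δ = [8.583e-04, 4.883e-04, 7.153e-04]  ψ = [2, 1, 2]  (obs o_3=2)
backtrack: best end state = 0; path = [2, 2, 2, 0]

path = [2, 2, 2, 0]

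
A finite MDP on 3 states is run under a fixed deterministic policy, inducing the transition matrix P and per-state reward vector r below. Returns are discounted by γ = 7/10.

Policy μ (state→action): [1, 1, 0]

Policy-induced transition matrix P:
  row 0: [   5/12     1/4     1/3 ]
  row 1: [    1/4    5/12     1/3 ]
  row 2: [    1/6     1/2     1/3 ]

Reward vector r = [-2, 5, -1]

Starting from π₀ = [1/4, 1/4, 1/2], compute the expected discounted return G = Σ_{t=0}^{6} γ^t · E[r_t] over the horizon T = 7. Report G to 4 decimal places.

t=0: π = [0.2500, 0.2500, 0.5000], E[r] = 0.2500, γ^t·E[r] = 0.250000, running G = 0.250000
t=1: π = [0.2500, 0.4167, 0.3333], E[r] = 1.2500, γ^t·E[r] = 0.875000, running G = 1.125000
t=2: π = [0.2639, 0.4028, 0.3333], E[r] = 1.1528, γ^t·E[r] = 0.564861, running G = 1.689861
t=3: π = [0.2662, 0.4005, 0.3333], E[r] = 1.1366, γ^t·E[r] = 0.389845, running G = 2.079706
t=4: π = [0.2666, 0.4001, 0.3333], E[r] = 1.1339, γ^t·E[r] = 0.272243, running G = 2.351949
t=5: π = [0.2667, 0.4000, 0.3333], E[r] = 1.1334, γ^t·E[r] = 0.190494, running G = 2.542443
t=6: π = [0.2667, 0.4000, 0.3333], E[r] = 1.1333, γ^t·E[r] = 0.133337, running G = 2.675781

G = 2.6758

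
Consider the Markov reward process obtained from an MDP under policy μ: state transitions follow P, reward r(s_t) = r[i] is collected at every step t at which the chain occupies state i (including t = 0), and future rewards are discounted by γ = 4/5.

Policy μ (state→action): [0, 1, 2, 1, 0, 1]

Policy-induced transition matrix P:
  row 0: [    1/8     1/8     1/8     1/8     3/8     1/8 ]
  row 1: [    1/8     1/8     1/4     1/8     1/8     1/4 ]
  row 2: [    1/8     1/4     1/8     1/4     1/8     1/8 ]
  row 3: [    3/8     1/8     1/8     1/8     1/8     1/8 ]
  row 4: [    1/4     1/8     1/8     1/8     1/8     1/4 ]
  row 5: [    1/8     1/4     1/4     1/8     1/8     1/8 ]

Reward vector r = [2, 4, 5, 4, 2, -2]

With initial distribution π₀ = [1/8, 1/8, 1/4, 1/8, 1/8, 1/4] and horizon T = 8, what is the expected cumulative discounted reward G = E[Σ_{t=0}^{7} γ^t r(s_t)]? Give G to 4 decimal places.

G = 10.1144

t=0: π = [0.1250, 0.1250, 0.2500, 0.1250, 0.1250, 0.2500], E[r] = 2.2500, γ^t·E[r] = 2.250000, running G = 2.250000
t=1: π = [0.1719, 0.1875, 0.1719, 0.1563, 0.1563, 0.1563], E[r] = 2.5781, γ^t·E[r] = 2.062500, running G = 4.312500
t=2: π = [0.1836, 0.1660, 0.1680, 0.1465, 0.1680, 0.1680], E[r] = 2.4570, γ^t·E[r] = 1.572500, running G = 5.885000
t=3: π = [0.1826, 0.1670, 0.1667, 0.1460, 0.1709, 0.1667], E[r] = 2.4592, γ^t·E[r] = 1.259125, running G = 7.144125
t=4: π = [0.1829, 0.1667, 0.1667, 0.1458, 0.1707, 0.1672], E[r] = 2.4563, γ^t·E[r] = 1.006088, running G = 8.150213
t=5: π = [0.1828, 0.1667, 0.1667, 0.1458, 0.1707, 0.1672], E[r] = 2.4567, γ^t·E[r] = 0.805018, running G = 8.955230
t=6: π = [0.1828, 0.1667, 0.1667, 0.1458, 0.1707, 0.1672], E[r] = 2.4566, γ^t·E[r] = 0.643996, running G = 9.599226
t=7: π = [0.1828, 0.1667, 0.1667, 0.1458, 0.1707, 0.1672], E[r] = 2.4567, γ^t·E[r] = 0.515200, running G = 10.114426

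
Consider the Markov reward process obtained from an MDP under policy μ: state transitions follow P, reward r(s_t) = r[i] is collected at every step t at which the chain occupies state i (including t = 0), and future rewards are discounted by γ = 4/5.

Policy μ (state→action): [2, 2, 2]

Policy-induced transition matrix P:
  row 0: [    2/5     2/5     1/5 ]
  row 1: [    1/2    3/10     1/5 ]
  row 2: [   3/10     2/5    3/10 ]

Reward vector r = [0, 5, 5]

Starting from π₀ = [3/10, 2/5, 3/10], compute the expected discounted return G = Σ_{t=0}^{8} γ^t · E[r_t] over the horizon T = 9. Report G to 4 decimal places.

G = 13.2717

t=0: π = [0.3000, 0.4000, 0.3000], E[r] = 3.5000, γ^t·E[r] = 3.500000, running G = 3.500000
t=1: π = [0.4100, 0.3600, 0.2300], E[r] = 2.9500, γ^t·E[r] = 2.360000, running G = 5.860000
t=2: π = [0.4130, 0.3640, 0.2230], E[r] = 2.9350, γ^t·E[r] = 1.878400, running G = 7.738400
t=3: π = [0.4141, 0.3636, 0.2223], E[r] = 2.9295, γ^t·E[r] = 1.499904, running G = 9.238304
t=4: π = [0.4141, 0.3636, 0.2222], E[r] = 2.9294, γ^t·E[r] = 1.199862, running G = 10.438166
t=5: π = [0.4141, 0.3636, 0.2222], E[r] = 2.9293, γ^t·E[r] = 0.959871, running G = 11.398037
t=6: π = [0.4141, 0.3636, 0.2222], E[r] = 2.9293, γ^t·E[r] = 0.767897, running G = 12.165934
t=7: π = [0.4141, 0.3636, 0.2222], E[r] = 2.9293, γ^t·E[r] = 0.614317, running G = 12.780251
t=8: π = [0.4141, 0.3636, 0.2222], E[r] = 2.9293, γ^t·E[r] = 0.491454, running G = 13.271705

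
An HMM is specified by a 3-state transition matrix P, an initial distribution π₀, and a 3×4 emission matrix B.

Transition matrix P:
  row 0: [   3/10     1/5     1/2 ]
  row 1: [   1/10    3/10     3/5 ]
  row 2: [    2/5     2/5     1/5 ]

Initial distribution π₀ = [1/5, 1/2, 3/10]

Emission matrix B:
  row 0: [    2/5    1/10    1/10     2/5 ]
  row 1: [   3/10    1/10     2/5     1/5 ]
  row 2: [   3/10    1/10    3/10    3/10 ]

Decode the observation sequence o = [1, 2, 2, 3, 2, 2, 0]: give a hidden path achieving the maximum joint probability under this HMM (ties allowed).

path = [1, 2, 1, 2, 1, 2, 0]

t=0: δ = [2.000e-02, 5.000e-02, 3.000e-02]  (obs o_0=1)
t=1: δ = [1.200e-03, 6.000e-03, 9.000e-03]  ψ = [2, 1, 1]  (obs o_1=2)
t=2: δ = [3.600e-04, 1.440e-03, 1.080e-03]  ψ = [2, 2, 1]  (obs o_2=2)
t=3: δ = [1.728e-04, 8.640e-05, 2.592e-04]  ψ = [2, 1, 1]  (obs o_3=3)
t=4: δ = [1.037e-05, 4.147e-05, 2.592e-05]  ψ = [2, 2, 0]  (obs o_4=2)
t=5: δ = [1.037e-06, 4.977e-06, 7.465e-06]  ψ = [2, 1, 1]  (obs o_5=2)
t=6: δ = [1.194e-06, 8.958e-07, 8.958e-07]  ψ = [2, 2, 1]  (obs o_6=0)
backtrack: best end state = 0; path = [1, 2, 1, 2, 1, 2, 0]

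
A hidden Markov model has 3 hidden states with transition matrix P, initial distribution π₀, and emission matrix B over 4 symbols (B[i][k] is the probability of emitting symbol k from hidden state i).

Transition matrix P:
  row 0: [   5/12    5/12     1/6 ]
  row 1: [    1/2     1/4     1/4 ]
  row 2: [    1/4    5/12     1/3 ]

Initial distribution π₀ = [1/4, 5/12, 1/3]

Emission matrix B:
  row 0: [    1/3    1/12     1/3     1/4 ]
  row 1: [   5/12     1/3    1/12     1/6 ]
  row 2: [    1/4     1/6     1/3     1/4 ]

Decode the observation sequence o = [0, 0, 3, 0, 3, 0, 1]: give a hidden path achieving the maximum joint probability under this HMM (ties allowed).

path = [1, 0, 0, 1, 0, 0, 1]

t=0: δ = [8.333e-02, 1.736e-01, 8.333e-02]  (obs o_0=0)
t=1: δ = [2.894e-02, 1.808e-02, 1.085e-02]  ψ = [1, 1, 1]  (obs o_1=0)
t=2: δ = [3.014e-03, 2.009e-03, 1.206e-03]  ψ = [0, 0, 0]  (obs o_2=3)
t=3: δ = [4.186e-04, 5.233e-04, 1.256e-04]  ψ = [0, 0, 0]  (obs o_3=0)
t=4: δ = [6.541e-05, 2.907e-05, 3.270e-05]  ψ = [1, 0, 1]  (obs o_4=3)
t=5: δ = [9.085e-06, 1.136e-05, 2.725e-06]  ψ = [0, 0, 0]  (obs o_5=0)
t=6: δ = [4.732e-07, 1.262e-06, 4.732e-07]  ψ = [1, 0, 1]  (obs o_6=1)
backtrack: best end state = 1; path = [1, 0, 0, 1, 0, 0, 1]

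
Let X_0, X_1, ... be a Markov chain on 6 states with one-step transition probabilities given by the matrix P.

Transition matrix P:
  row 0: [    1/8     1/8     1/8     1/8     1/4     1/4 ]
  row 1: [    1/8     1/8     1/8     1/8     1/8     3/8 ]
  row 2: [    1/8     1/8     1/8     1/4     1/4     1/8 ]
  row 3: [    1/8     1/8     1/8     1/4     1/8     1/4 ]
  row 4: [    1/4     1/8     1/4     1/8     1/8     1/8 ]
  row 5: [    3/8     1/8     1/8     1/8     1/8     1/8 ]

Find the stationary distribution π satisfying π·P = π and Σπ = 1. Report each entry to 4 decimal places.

π = [0.1963, 0.1250, 0.1460, 0.1637, 0.1678, 0.2012]

Balance equations π_j = Σ_i π_i·P[i][j]:
  π_0 = 1/8·π_0 + 1/8·π_1 + 1/8·π_2 + 1/8·π_3 + 1/4·π_4 + 3/8·π_5
  π_1 = 1/8·π_0 + 1/8·π_1 + 1/8·π_2 + 1/8·π_3 + 1/8·π_4 + 1/8·π_5
  π_2 = 1/8·π_0 + 1/8·π_1 + 1/8·π_2 + 1/8·π_3 + 1/4·π_4 + 1/8·π_5
  π_3 = 1/8·π_0 + 1/8·π_1 + 1/4·π_2 + 1/4·π_3 + 1/8·π_4 + 1/8·π_5
  π_4 = 1/4·π_0 + 1/8·π_1 + 1/4·π_2 + 1/8·π_3 + 1/8·π_4 + 1/8·π_5
  normalize: π_0 + π_1 + π_2 + π_3 + π_4 + π_5 = 1
Solving the linear system gives exactly π = [391/1992, 1/8, 2617/17928, 2935/17928, 376/2241, 451/2241].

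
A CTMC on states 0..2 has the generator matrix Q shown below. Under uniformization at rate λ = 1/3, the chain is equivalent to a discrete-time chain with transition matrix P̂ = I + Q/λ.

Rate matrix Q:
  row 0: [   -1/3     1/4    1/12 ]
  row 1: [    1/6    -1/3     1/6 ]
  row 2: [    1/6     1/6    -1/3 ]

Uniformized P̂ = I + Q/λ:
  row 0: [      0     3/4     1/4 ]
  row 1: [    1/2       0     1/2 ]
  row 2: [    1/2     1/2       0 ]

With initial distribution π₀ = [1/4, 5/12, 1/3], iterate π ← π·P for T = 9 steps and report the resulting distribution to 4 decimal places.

t=0: π = [0.2500, 0.4167, 0.3333]
t=1: π = [0.3750, 0.3542, 0.2708]
t=2: π = [0.3125, 0.4167, 0.2708]
t=3: π = [0.3438, 0.3698, 0.2865]
t=4: π = [0.3281, 0.4010, 0.2708]
t=5: π = [0.3359, 0.3815, 0.2826]
t=6: π = [0.3320, 0.3932, 0.2747]
t=7: π = [0.3340, 0.3864, 0.2796]
t=8: π = [0.3330, 0.3903, 0.2767]
t=9: π = [0.3335, 0.3881, 0.2784]

π = [0.3335, 0.3881, 0.2784]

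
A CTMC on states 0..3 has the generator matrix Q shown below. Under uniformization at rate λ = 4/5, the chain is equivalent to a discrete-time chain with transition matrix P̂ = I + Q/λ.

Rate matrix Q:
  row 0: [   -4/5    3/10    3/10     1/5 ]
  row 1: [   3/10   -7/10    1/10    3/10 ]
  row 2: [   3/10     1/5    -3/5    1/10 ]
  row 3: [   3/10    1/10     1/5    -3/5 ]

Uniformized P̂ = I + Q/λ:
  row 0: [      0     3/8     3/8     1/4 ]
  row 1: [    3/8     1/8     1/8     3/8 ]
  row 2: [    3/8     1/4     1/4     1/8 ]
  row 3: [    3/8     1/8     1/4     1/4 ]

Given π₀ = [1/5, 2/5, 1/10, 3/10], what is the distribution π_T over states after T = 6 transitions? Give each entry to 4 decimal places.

π = [0.2725, 0.2253, 0.2560, 0.2462]

t=0: π = [0.2000, 0.4000, 0.1000, 0.3000]
t=1: π = [0.3000, 0.1875, 0.2250, 0.2875]
t=2: π = [0.2625, 0.2281, 0.2641, 0.2453]
t=3: π = [0.2766, 0.2236, 0.2543, 0.2455]
t=4: π = [0.2713, 0.2259, 0.2566, 0.2462]
t=5: π = [0.2733, 0.2249, 0.2557, 0.2462]
t=6: π = [0.2725, 0.2253, 0.2560, 0.2462]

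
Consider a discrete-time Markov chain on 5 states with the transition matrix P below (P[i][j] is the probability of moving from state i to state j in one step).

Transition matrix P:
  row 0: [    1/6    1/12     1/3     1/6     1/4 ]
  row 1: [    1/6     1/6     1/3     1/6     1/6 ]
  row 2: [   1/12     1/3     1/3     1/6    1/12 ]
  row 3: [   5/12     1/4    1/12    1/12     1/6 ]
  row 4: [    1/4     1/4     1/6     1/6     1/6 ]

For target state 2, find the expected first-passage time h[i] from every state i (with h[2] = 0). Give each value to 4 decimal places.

h = [3.8404, 3.7874, 0.0000, 4.6737, 4.4231]

First-step conditioning: h[2] = 0; for i ≠ 2, h[i] = 1 + Σ_k P[i][k]·h[k].
  h[0] = 1 + 1/6·h[0] + 1/12·h[1] + 1/6·h[3] + 1/4·h[4]
  h[1] = 1 + 1/6·h[0] + 1/6·h[1] + 1/6·h[3] + 1/6·h[4]
  h[3] = 1 + 5/12·h[0] + 1/4·h[1] + 1/12·h[3] + 1/6·h[4]
  h[4] = 1 + 1/4·h[0] + 1/4·h[1] + 1/6·h[3] + 1/6·h[4]
Solving the 4×4 linear system over states ≠ 2 gives exactly h = [2262/589, 11154/2945, 0, 444/95, 13026/2945] (h[2] = 0 is the target).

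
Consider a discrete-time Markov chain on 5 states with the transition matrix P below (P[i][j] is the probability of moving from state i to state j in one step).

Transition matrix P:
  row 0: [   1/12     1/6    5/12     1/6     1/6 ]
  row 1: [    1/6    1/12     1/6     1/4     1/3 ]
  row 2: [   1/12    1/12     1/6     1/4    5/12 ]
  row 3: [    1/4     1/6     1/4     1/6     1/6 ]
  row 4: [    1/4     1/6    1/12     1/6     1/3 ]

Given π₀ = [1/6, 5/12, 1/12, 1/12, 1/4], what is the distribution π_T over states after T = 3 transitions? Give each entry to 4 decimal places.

t=0: π = [0.1667, 0.4167, 0.0833, 0.0833, 0.2500]
t=1: π = [0.1736, 0.1250, 0.1944, 0.2083, 0.2986]
t=2: π = [0.1782, 0.1400, 0.2025, 0.1933, 0.2859]
t=3: π = [0.1749, 0.1381, 0.2035, 0.1952, 0.2883]

π = [0.1749, 0.1381, 0.2035, 0.1952, 0.2883]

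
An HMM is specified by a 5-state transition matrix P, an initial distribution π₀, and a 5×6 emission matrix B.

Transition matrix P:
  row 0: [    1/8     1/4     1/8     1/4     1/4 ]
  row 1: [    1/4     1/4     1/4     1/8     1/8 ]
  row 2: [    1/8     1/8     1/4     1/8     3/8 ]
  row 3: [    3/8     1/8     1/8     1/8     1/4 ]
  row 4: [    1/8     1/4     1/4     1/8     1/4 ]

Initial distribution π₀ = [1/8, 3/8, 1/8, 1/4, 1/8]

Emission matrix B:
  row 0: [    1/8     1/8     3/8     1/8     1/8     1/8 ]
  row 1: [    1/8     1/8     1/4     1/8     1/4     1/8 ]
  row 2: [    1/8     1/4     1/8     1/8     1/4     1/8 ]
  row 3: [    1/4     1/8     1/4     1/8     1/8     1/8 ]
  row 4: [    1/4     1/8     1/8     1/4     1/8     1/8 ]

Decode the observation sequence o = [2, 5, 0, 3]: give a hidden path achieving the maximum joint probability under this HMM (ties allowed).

t=0: δ = [4.688e-02, 9.375e-02, 1.562e-02, 6.250e-02, 1.562e-02]  (obs o_0=2)
t=1: δ = [2.930e-03, 2.930e-03, 2.930e-03, 1.465e-03, 1.953e-03]  ψ = [1, 1, 1, 0, 3]  (obs o_1=5)
t=2: δ = [9.155e-05, 9.155e-05, 9.155e-05, 1.831e-04, 2.747e-04]  ψ = [1, 0, 1, 0, 2]  (obs o_2=0)
t=3: δ = [8.583e-06, 8.583e-06, 8.583e-06, 4.292e-06, 1.717e-05]  ψ = [3, 4, 4, 4, 4]  (obs o_3=3)
backtrack: best end state = 4; path = [1, 2, 4, 4]

path = [1, 2, 4, 4]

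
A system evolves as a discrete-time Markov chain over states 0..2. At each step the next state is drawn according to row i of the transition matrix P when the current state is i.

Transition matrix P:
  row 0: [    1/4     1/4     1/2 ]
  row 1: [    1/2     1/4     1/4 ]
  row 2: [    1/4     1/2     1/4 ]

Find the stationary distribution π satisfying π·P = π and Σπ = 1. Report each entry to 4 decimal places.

Balance equations π_j = Σ_i π_i·P[i][j]:
  π_0 = 1/4·π_0 + 1/2·π_1 + 1/4·π_2
  π_1 = 1/4·π_0 + 1/4·π_1 + 1/2·π_2
  normalize: π_0 + π_1 + π_2 = 1
Solving the linear system gives exactly π = [1/3, 1/3, 1/3].

π = [0.3333, 0.3333, 0.3333]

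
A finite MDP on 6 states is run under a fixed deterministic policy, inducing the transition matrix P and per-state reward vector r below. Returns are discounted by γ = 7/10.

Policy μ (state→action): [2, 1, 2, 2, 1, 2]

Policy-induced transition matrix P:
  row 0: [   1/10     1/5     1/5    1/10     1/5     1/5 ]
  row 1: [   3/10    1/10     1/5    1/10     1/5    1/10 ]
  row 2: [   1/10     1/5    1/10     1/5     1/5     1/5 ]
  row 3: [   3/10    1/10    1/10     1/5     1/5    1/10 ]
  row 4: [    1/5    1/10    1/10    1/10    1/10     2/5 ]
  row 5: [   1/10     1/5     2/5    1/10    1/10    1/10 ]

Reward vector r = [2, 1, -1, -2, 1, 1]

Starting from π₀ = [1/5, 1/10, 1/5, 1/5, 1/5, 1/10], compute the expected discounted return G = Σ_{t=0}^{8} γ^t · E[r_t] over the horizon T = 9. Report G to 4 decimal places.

t=0: π = [0.2000, 0.1000, 0.2000, 0.2000, 0.2000, 0.1000], E[r] = 0.2000, γ^t·E[r] = 0.200000, running G = 0.200000
t=1: π = [0.1800, 0.1500, 0.1600, 0.1400, 0.1700, 0.2000], E[r] = 0.4400, γ^t·E[r] = 0.308000, running G = 0.508000
t=2: π = [0.1750, 0.1540, 0.1930, 0.1300, 0.1630, 0.1850], E[r] = 0.3990, γ^t·E[r] = 0.195510, running G = 0.703510
t=3: π = [0.1731, 0.1553, 0.1884, 0.1323, 0.1652, 0.1857], E[r] = 0.3994, γ^t·E[r] = 0.136994, running G = 0.840504
t=4: π = [0.1740, 0.1547, 0.1886, 0.1321, 0.1649, 0.1857], E[r] = 0.4007, γ^t·E[r] = 0.096215, running G = 0.936719
t=5: π = [0.1738, 0.1548, 0.1886, 0.1321, 0.1649, 0.1857], E[r] = 0.4005, γ^t·E[r] = 0.067310, running G = 1.004029
t=6: π = [0.1739, 0.1548, 0.1886, 0.1321, 0.1649, 0.1857], E[r] = 0.4005, γ^t·E[r] = 0.047119, running G = 1.051148
t=7: π = [0.1739, 0.1548, 0.1886, 0.1321, 0.1649, 0.1857], E[r] = 0.4005, γ^t·E[r] = 0.032983, running G = 1.084131
t=8: π = [0.1739, 0.1548, 0.1886, 0.1321, 0.1649, 0.1857], E[r] = 0.4005, γ^t·E[r] = 0.023088, running G = 1.107219

G = 1.1072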